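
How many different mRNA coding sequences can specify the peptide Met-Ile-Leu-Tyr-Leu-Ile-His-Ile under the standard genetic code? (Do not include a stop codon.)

3888

Met: 1 codon.
Ile: 3 codons.
Leu: 6 codons.
Tyr: 2 codons.
Leu: 6 codons.
Ile: 3 codons.
His: 2 codons.
Ile: 3 codons.
1 × 3 × 6 × 2 × 6 × 3 × 2 × 3 = 3888.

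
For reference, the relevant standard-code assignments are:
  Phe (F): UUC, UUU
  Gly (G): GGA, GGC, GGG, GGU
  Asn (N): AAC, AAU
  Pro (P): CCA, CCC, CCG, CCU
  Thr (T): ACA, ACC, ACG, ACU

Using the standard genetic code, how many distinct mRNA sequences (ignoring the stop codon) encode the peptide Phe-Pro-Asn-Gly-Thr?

Phe: 2 codons.
Pro: 4 codons.
Asn: 2 codons.
Gly: 4 codons.
Thr: 4 codons.
2 × 4 × 2 × 4 × 4 = 256.

256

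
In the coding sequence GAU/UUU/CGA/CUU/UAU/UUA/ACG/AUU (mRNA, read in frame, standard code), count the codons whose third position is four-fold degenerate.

Codon 1 GAU (Asp): third position 2-fold.
Codon 2 UUU (Phe): third position 2-fold.
Codon 3 CGA (Arg): third position 4-fold.
Codon 4 CUU (Leu): third position 4-fold.
Codon 5 UAU (Tyr): third position 2-fold.
Codon 6 UUA (Leu): third position 2-fold.
Codon 7 ACG (Thr): third position 4-fold.
Codon 8 AUU (Ile): third position 3-fold.
Four-fold degenerate third positions: 3.

3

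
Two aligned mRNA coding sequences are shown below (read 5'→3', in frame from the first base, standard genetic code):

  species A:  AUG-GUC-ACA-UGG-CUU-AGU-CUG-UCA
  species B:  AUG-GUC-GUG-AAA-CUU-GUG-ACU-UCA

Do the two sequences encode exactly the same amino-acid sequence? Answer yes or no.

no

Codon 1: AUG Met / AUG Met — identical.
Codon 2: GUC Val / GUC Val — identical.
Codon 3: ACA Thr / GUG Val — nonsynonymous.
Codon 4: UGG Trp / AAA Lys — nonsynonymous.
Codon 5: CUU Leu / CUU Leu — identical.
Codon 6: AGU Ser / GUG Val — nonsynonymous.
Codon 7: CUG Leu / ACU Thr — nonsynonymous.
Codon 8: UCA Ser / UCA Ser — identical.
Nonsynonymous differences: 4 → different protein.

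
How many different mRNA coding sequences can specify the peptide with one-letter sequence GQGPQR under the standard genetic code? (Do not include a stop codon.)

Gly: 4 codons.
Gln: 2 codons.
Gly: 4 codons.
Pro: 4 codons.
Gln: 2 codons.
Arg: 6 codons.
4 × 2 × 4 × 4 × 2 × 6 = 1536.

1536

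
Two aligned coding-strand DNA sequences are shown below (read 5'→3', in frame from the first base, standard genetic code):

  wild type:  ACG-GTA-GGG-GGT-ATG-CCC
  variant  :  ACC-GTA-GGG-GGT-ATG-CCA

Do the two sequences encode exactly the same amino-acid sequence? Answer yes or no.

yes

Codon 1: ACG Thr / ACC Thr — synonymous.
Codon 2: GTA Val / GTA Val — identical.
Codon 3: GGG Gly / GGG Gly — identical.
Codon 4: GGT Gly / GGT Gly — identical.
Codon 5: ATG Met / ATG Met — identical.
Codon 6: CCC Pro / CCA Pro — synonymous.
Nonsynonymous differences: 0 → same protein.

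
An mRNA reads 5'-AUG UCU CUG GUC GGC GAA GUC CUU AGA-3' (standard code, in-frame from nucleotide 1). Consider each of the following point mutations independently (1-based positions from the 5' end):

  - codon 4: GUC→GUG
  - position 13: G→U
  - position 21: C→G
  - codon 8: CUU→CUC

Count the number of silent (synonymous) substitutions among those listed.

3

Codon 4: GUC (Val) → GUG (Val) — synonymous.
Codon 5: GGC (Gly) → UGC (Cys) — missense.
Codon 7: GUC (Val) → GUG (Val) — synonymous.
Codon 8: CUU (Leu) → CUC (Leu) — synonymous.
Synonymous: 3 of 4.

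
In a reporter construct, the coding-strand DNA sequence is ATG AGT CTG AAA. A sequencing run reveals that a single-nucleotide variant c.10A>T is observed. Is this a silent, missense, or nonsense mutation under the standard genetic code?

Position 10 falls in codon 4: AAA → Lys.
After the substitution the codon is TAA → Stop.
The new codon is a stop codon, so this is a nonsense mutation.

nonsense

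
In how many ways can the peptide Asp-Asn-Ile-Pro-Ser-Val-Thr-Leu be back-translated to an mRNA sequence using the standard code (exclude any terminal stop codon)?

27648

Asp: 2 codons.
Asn: 2 codons.
Ile: 3 codons.
Pro: 4 codons.
Ser: 6 codons.
Val: 4 codons.
Thr: 4 codons.
Leu: 6 codons.
2 × 2 × 3 × 4 × 6 × 4 × 4 × 6 = 27648.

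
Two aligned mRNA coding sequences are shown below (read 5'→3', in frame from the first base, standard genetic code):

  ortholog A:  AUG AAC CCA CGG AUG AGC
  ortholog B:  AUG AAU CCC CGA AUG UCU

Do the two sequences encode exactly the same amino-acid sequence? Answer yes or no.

yes

Codon 1: AUG Met / AUG Met — identical.
Codon 2: AAC Asn / AAU Asn — synonymous.
Codon 3: CCA Pro / CCC Pro — synonymous.
Codon 4: CGG Arg / CGA Arg — synonymous.
Codon 5: AUG Met / AUG Met — identical.
Codon 6: AGC Ser / UCU Ser — synonymous.
Nonsynonymous differences: 0 → same protein.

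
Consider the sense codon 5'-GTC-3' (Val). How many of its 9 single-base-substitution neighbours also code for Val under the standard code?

Position 1: none → 0 synonymous.
Position 2: none → 0 synonymous.
Position 3: GTT, GTA, GTG → 3 synonymous.
Total: 0 + 0 + 3 = 3.

3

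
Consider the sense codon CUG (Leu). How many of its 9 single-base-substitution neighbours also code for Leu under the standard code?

Position 1: UUG → 1 synonymous.
Position 2: none → 0 synonymous.
Position 3: CUU, CUC, CUA → 3 synonymous.
Total: 1 + 0 + 3 = 4.

4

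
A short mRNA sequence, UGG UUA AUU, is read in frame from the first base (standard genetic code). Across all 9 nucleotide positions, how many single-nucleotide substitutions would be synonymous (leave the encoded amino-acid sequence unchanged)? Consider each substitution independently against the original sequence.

Codon 1 (UGG, Trp): 0 synonymous substitutions.
Codon 2 (UUA, Leu): 2 synonymous substitutions.
Codon 3 (AUU, Ile): 2 synonymous substitutions.
Total: 0 + 2 + 2 = 4.

4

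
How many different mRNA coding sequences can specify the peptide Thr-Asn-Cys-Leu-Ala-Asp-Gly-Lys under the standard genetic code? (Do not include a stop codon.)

6144

Thr: 4 codons.
Asn: 2 codons.
Cys: 2 codons.
Leu: 6 codons.
Ala: 4 codons.
Asp: 2 codons.
Gly: 4 codons.
Lys: 2 codons.
4 × 2 × 2 × 6 × 4 × 2 × 4 × 2 = 6144.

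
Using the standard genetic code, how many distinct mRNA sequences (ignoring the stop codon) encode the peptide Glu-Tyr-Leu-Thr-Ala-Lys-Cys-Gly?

Glu: 2 codons.
Tyr: 2 codons.
Leu: 6 codons.
Thr: 4 codons.
Ala: 4 codons.
Lys: 2 codons.
Cys: 2 codons.
Gly: 4 codons.
2 × 2 × 6 × 4 × 4 × 2 × 2 × 4 = 6144.

6144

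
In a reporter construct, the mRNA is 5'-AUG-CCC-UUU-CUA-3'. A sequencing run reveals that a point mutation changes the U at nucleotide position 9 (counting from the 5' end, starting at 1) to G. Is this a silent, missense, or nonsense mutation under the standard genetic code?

missense

Position 9 falls in codon 3: UUU → Phe.
After the substitution the codon is UUG → Leu.
Phe ≠ Leu, so this is a missense mutation.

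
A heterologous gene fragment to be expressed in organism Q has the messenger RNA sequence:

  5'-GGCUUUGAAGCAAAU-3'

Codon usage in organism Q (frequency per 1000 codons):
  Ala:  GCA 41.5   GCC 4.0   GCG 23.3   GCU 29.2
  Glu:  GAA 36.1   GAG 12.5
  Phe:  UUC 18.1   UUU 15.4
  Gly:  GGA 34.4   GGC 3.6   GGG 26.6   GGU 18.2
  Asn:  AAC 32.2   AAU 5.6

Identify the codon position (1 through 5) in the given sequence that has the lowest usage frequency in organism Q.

1

Codon 1 GGC (Gly): 3.6 per 1000.
Codon 2 UUU (Phe): 15.4 per 1000.
Codon 3 GAA (Glu): 36.1 per 1000.
Codon 4 GCA (Ala): 41.5 per 1000.
Codon 5 AAU (Asn): 5.6 per 1000.
Lowest frequency is 3.6 at codon 1.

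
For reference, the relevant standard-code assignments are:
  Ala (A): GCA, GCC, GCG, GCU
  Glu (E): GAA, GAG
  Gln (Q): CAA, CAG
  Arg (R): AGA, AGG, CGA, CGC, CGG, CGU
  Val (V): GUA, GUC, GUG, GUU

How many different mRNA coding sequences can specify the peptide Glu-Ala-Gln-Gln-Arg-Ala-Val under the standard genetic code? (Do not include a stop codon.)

Glu: 2 codons.
Ala: 4 codons.
Gln: 2 codons.
Gln: 2 codons.
Arg: 6 codons.
Ala: 4 codons.
Val: 4 codons.
2 × 4 × 2 × 2 × 6 × 4 × 4 = 3072.

3072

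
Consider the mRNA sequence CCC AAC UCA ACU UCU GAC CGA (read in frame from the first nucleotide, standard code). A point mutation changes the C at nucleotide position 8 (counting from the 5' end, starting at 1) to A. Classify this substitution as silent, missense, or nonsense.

nonsense

Position 8 falls in codon 3: UCA → Ser.
After the substitution the codon is UAA → Stop.
The new codon is a stop codon, so this is a nonsense mutation.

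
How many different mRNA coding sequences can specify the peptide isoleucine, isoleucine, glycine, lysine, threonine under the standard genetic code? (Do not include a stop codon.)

288

Ile: 3 codons.
Ile: 3 codons.
Gly: 4 codons.
Lys: 2 codons.
Thr: 4 codons.
3 × 3 × 4 × 2 × 4 = 288.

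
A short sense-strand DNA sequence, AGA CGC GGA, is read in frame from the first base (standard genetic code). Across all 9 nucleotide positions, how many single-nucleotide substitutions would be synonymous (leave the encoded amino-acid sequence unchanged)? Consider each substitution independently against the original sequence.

8

Codon 1 (AGA, Arg): 2 synonymous substitutions.
Codon 2 (CGC, Arg): 3 synonymous substitutions.
Codon 3 (GGA, Gly): 3 synonymous substitutions.
Total: 2 + 3 + 3 = 8.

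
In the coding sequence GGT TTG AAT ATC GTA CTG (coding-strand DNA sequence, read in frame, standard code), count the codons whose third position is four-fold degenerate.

Codon 1 GGT (Gly): third position 4-fold.
Codon 2 TTG (Leu): third position 2-fold.
Codon 3 AAT (Asn): third position 2-fold.
Codon 4 ATC (Ile): third position 3-fold.
Codon 5 GTA (Val): third position 4-fold.
Codon 6 CTG (Leu): third position 4-fold.
Four-fold degenerate third positions: 3.

3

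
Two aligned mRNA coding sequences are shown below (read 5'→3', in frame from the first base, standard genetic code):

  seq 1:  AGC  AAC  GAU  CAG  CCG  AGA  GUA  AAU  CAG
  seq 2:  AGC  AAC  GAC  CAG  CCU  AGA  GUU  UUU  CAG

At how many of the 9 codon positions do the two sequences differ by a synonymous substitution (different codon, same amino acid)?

3

Codon 1: AGC Ser / AGC Ser — identical.
Codon 2: AAC Asn / AAC Asn — identical.
Codon 3: GAU Asp / GAC Asp — synonymous.
Codon 4: CAG Gln / CAG Gln — identical.
Codon 5: CCG Pro / CCU Pro — synonymous.
Codon 6: AGA Arg / AGA Arg — identical.
Codon 7: GUA Val / GUU Val — synonymous.
Codon 8: AAU Asn / UUU Phe — nonsynonymous.
Codon 9: CAG Gln / CAG Gln — identical.
Synonymous differences: 3.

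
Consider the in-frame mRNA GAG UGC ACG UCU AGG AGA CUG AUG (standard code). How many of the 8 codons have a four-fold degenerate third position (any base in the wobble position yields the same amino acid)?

Codon 1 GAG (Glu): third position 2-fold.
Codon 2 UGC (Cys): third position 2-fold.
Codon 3 ACG (Thr): third position 4-fold.
Codon 4 UCU (Ser): third position 4-fold.
Codon 5 AGG (Arg): third position 2-fold.
Codon 6 AGA (Arg): third position 2-fold.
Codon 7 CUG (Leu): third position 4-fold.
Codon 8 AUG (Met): third position 1-fold.
Four-fold degenerate third positions: 3.

3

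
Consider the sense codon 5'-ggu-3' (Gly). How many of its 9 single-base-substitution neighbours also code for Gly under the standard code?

Position 1: none → 0 synonymous.
Position 2: none → 0 synonymous.
Position 3: GGC, GGA, GGG → 3 synonymous.
Total: 0 + 0 + 3 = 3.

3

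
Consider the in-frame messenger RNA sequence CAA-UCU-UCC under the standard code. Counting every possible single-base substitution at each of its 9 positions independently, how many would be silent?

7

Codon 1 (CAA, Gln): 1 synonymous substitution.
Codon 2 (UCU, Ser): 3 synonymous substitutions.
Codon 3 (UCC, Ser): 3 synonymous substitutions.
Total: 1 + 3 + 3 = 7.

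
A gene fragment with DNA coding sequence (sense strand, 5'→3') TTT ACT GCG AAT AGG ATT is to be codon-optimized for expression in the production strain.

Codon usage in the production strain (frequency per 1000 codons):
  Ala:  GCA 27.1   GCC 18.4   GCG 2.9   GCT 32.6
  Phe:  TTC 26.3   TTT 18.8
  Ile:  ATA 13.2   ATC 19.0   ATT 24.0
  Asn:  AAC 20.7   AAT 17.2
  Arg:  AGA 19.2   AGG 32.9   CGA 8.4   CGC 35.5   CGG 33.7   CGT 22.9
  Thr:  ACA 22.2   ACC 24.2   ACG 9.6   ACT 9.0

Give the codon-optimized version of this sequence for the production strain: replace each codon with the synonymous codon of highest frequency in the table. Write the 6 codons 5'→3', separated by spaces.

Codon 1 (Phe): best is TTC at 26.3.
Codon 2 (Thr): best is ACC at 24.2.
Codon 3 (Ala): best is GCT at 32.6.
Codon 4 (Asn): best is AAC at 20.7.
Codon 5 (Arg): best is CGC at 35.5.
Codon 6 (Ile): best is ATT at 24.0.

TTC ACC GCT AAC CGC ATT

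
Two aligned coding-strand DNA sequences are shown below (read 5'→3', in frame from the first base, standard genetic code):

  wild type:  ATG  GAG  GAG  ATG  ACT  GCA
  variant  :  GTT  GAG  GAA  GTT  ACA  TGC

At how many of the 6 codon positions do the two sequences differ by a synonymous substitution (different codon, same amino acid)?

2

Codon 1: ATG Met / GTT Val — nonsynonymous.
Codon 2: GAG Glu / GAG Glu — identical.
Codon 3: GAG Glu / GAA Glu — synonymous.
Codon 4: ATG Met / GTT Val — nonsynonymous.
Codon 5: ACT Thr / ACA Thr — synonymous.
Codon 6: GCA Ala / TGC Cys — nonsynonymous.
Synonymous differences: 2.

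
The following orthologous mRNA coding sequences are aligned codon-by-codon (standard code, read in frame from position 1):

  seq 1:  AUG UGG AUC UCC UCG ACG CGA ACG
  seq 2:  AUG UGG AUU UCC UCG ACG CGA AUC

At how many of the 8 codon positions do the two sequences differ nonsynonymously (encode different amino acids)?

1

Codon 1: AUG Met / AUG Met — identical.
Codon 2: UGG Trp / UGG Trp — identical.
Codon 3: AUC Ile / AUU Ile — synonymous.
Codon 4: UCC Ser / UCC Ser — identical.
Codon 5: UCG Ser / UCG Ser — identical.
Codon 6: ACG Thr / ACG Thr — identical.
Codon 7: CGA Arg / CGA Arg — identical.
Codon 8: ACG Thr / AUC Ile — nonsynonymous.
Nonsynonymous differences: 1.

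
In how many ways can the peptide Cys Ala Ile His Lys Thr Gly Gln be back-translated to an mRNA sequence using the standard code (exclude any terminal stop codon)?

3072

Cys: 2 codons.
Ala: 4 codons.
Ile: 3 codons.
His: 2 codons.
Lys: 2 codons.
Thr: 4 codons.
Gly: 4 codons.
Gln: 2 codons.
2 × 4 × 3 × 2 × 2 × 4 × 4 × 2 = 3072.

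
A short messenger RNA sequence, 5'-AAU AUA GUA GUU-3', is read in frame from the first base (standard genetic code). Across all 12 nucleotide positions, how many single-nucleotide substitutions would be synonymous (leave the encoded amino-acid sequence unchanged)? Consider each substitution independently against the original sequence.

Codon 1 (AAU, Asn): 1 synonymous substitution.
Codon 2 (AUA, Ile): 2 synonymous substitutions.
Codon 3 (GUA, Val): 3 synonymous substitutions.
Codon 4 (GUU, Val): 3 synonymous substitutions.
Total: 1 + 2 + 3 + 3 = 9.

9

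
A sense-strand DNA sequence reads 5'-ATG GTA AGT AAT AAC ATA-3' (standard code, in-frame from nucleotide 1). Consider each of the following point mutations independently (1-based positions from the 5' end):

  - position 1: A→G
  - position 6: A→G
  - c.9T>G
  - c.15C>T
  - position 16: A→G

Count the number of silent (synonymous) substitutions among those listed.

2

Codon 1: ATG (Met) → GTG (Val) — missense.
Codon 2: GTA (Val) → GTG (Val) — synonymous.
Codon 3: AGT (Ser) → AGG (Arg) — missense.
Codon 5: AAC (Asn) → AAT (Asn) — synonymous.
Codon 6: ATA (Ile) → GTA (Val) — missense.
Synonymous: 2 of 5.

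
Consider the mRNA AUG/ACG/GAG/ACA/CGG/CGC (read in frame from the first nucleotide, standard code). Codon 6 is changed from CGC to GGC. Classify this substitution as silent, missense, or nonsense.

Position 16 falls in codon 6: CGC → Arg.
After the substitution the codon is GGC → Gly.
Arg ≠ Gly, so this is a missense mutation.

missense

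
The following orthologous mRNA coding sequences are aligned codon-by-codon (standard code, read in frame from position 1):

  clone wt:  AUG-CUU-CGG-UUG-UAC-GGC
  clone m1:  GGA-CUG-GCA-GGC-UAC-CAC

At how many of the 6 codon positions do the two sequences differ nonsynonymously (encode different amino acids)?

4

Codon 1: AUG Met / GGA Gly — nonsynonymous.
Codon 2: CUU Leu / CUG Leu — synonymous.
Codon 3: CGG Arg / GCA Ala — nonsynonymous.
Codon 4: UUG Leu / GGC Gly — nonsynonymous.
Codon 5: UAC Tyr / UAC Tyr — identical.
Codon 6: GGC Gly / CAC His — nonsynonymous.
Nonsynonymous differences: 4.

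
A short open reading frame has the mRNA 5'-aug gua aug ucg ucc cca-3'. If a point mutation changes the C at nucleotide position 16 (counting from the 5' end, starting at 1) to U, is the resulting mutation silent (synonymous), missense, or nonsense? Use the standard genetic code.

missense

Position 16 falls in codon 6: CCA → Pro.
After the substitution the codon is UCA → Ser.
Pro ≠ Ser, so this is a missense mutation.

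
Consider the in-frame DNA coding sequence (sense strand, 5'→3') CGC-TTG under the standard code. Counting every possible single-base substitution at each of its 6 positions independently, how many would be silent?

5

Codon 1 (CGC, Arg): 3 synonymous substitutions.
Codon 2 (TTG, Leu): 2 synonymous substitutions.
Total: 3 + 2 = 5.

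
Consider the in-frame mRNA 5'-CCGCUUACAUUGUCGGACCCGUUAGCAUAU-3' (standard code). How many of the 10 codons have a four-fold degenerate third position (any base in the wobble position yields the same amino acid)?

Codon 1 CCG (Pro): third position 4-fold.
Codon 2 CUU (Leu): third position 4-fold.
Codon 3 ACA (Thr): third position 4-fold.
Codon 4 UUG (Leu): third position 2-fold.
Codon 5 UCG (Ser): third position 4-fold.
Codon 6 GAC (Asp): third position 2-fold.
Codon 7 CCG (Pro): third position 4-fold.
Codon 8 UUA (Leu): third position 2-fold.
Codon 9 GCA (Ala): third position 4-fold.
Codon 10 UAU (Tyr): third position 2-fold.
Four-fold degenerate third positions: 6.

6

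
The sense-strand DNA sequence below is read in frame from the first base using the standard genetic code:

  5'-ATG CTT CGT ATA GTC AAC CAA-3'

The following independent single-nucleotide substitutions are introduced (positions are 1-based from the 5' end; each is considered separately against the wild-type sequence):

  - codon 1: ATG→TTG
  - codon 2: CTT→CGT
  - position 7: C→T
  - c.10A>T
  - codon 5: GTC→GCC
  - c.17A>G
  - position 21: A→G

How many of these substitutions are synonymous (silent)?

1

Codon 1: ATG (Met) → TTG (Leu) — missense.
Codon 2: CTT (Leu) → CGT (Arg) — missense.
Codon 3: CGT (Arg) → TGT (Cys) — missense.
Codon 4: ATA (Ile) → TTA (Leu) — missense.
Codon 5: GTC (Val) → GCC (Ala) — missense.
Codon 6: AAC (Asn) → AGC (Ser) — missense.
Codon 7: CAA (Gln) → CAG (Gln) — synonymous.
Synonymous: 1 of 7.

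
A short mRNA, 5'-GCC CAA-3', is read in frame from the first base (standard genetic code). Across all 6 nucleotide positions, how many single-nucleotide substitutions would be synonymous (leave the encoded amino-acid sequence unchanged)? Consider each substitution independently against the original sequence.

4

Codon 1 (GCC, Ala): 3 synonymous substitutions.
Codon 2 (CAA, Gln): 1 synonymous substitution.
Total: 3 + 1 = 4.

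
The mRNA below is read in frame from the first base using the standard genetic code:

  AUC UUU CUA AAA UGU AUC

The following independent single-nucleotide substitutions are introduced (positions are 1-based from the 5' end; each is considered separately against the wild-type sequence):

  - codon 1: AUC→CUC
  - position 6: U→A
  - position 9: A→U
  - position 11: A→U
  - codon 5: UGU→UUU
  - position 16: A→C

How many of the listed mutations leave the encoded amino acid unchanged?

Codon 1: AUC (Ile) → CUC (Leu) — missense.
Codon 2: UUU (Phe) → UUA (Leu) — missense.
Codon 3: CUA (Leu) → CUU (Leu) — synonymous.
Codon 4: AAA (Lys) → AUA (Ile) — missense.
Codon 5: UGU (Cys) → UUU (Phe) — missense.
Codon 6: AUC (Ile) → CUC (Leu) — missense.
Synonymous: 1 of 6.

1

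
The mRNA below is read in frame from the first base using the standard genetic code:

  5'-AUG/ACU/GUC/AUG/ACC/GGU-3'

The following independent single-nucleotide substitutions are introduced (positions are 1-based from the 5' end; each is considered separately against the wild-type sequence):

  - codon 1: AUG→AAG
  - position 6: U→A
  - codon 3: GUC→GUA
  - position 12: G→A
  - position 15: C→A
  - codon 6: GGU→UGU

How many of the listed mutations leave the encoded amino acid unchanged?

3

Codon 1: AUG (Met) → AAG (Lys) — missense.
Codon 2: ACU (Thr) → ACA (Thr) — synonymous.
Codon 3: GUC (Val) → GUA (Val) — synonymous.
Codon 4: AUG (Met) → AUA (Ile) — missense.
Codon 5: ACC (Thr) → ACA (Thr) — synonymous.
Codon 6: GGU (Gly) → UGU (Cys) — missense.
Synonymous: 3 of 6.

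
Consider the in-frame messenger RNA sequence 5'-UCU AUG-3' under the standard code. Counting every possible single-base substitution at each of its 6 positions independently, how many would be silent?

3

Codon 1 (UCU, Ser): 3 synonymous substitutions.
Codon 2 (AUG, Met): 0 synonymous substitutions.
Total: 3 + 0 = 3.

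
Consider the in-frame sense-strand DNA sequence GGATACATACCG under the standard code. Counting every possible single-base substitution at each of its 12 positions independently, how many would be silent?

9

Codon 1 (GGA, Gly): 3 synonymous substitutions.
Codon 2 (TAC, Tyr): 1 synonymous substitution.
Codon 3 (ATA, Ile): 2 synonymous substitutions.
Codon 4 (CCG, Pro): 3 synonymous substitutions.
Total: 3 + 1 + 2 + 3 = 9.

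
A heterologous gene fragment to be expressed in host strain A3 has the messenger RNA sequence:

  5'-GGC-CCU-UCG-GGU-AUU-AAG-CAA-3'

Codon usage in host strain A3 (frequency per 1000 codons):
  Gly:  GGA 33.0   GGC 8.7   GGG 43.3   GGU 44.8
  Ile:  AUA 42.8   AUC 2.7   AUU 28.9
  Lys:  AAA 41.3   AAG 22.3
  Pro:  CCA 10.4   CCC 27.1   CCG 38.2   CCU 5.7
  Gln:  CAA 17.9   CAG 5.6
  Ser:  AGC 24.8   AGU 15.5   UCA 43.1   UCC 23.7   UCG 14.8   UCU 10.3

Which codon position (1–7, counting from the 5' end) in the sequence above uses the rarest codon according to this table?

Codon 1 GGC (Gly): 8.7 per 1000.
Codon 2 CCU (Pro): 5.7 per 1000.
Codon 3 UCG (Ser): 14.8 per 1000.
Codon 4 GGU (Gly): 44.8 per 1000.
Codon 5 AUU (Ile): 28.9 per 1000.
Codon 6 AAG (Lys): 22.3 per 1000.
Codon 7 CAA (Gln): 17.9 per 1000.
Lowest frequency is 5.7 at codon 2.

2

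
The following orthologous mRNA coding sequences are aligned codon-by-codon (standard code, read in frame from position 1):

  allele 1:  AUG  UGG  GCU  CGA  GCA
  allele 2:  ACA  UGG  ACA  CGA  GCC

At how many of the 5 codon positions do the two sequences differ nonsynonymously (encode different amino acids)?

Codon 1: AUG Met / ACA Thr — nonsynonymous.
Codon 2: UGG Trp / UGG Trp — identical.
Codon 3: GCU Ala / ACA Thr — nonsynonymous.
Codon 4: CGA Arg / CGA Arg — identical.
Codon 5: GCA Ala / GCC Ala — synonymous.
Nonsynonymous differences: 2.

2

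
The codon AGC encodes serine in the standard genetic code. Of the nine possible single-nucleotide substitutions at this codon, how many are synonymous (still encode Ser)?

Position 1: none → 0 synonymous.
Position 2: none → 0 synonymous.
Position 3: AGU → 1 synonymous.
Total: 0 + 0 + 1 = 1.

1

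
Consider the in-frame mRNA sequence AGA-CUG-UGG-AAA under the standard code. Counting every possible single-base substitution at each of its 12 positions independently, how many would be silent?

Codon 1 (AGA, Arg): 2 synonymous substitutions.
Codon 2 (CUG, Leu): 4 synonymous substitutions.
Codon 3 (UGG, Trp): 0 synonymous substitutions.
Codon 4 (AAA, Lys): 1 synonymous substitution.
Total: 2 + 4 + 0 + 1 = 7.

7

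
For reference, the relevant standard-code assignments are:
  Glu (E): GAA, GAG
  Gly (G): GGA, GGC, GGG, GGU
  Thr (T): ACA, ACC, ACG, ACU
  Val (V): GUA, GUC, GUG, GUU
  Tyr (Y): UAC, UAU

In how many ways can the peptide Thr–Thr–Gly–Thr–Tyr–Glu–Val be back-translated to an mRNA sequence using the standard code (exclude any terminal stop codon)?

Thr: 4 codons.
Thr: 4 codons.
Gly: 4 codons.
Thr: 4 codons.
Tyr: 2 codons.
Glu: 2 codons.
Val: 4 codons.
4 × 4 × 4 × 4 × 2 × 2 × 4 = 4096.

4096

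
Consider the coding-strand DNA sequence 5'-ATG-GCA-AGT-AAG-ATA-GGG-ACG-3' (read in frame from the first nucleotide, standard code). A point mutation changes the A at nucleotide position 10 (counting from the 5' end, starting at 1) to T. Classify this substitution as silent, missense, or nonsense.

Position 10 falls in codon 4: AAG → Lys.
After the substitution the codon is TAG → Stop.
The new codon is a stop codon, so this is a nonsense mutation.

nonsense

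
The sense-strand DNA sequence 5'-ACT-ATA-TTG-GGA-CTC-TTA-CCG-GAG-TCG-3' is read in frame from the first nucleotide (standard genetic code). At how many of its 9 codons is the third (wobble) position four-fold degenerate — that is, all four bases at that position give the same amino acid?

Codon 1 ACT (Thr): third position 4-fold.
Codon 2 ATA (Ile): third position 3-fold.
Codon 3 TTG (Leu): third position 2-fold.
Codon 4 GGA (Gly): third position 4-fold.
Codon 5 CTC (Leu): third position 4-fold.
Codon 6 TTA (Leu): third position 2-fold.
Codon 7 CCG (Pro): third position 4-fold.
Codon 8 GAG (Glu): third position 2-fold.
Codon 9 TCG (Ser): third position 4-fold.
Four-fold degenerate third positions: 5.

5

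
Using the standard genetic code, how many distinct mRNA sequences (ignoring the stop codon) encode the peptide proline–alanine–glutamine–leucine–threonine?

768

Pro: 4 codons.
Ala: 4 codons.
Gln: 2 codons.
Leu: 6 codons.
Thr: 4 codons.
4 × 4 × 2 × 6 × 4 = 768.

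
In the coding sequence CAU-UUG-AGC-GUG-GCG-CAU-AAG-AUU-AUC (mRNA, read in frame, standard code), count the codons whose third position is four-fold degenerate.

2

Codon 1 CAU (His): third position 2-fold.
Codon 2 UUG (Leu): third position 2-fold.
Codon 3 AGC (Ser): third position 2-fold.
Codon 4 GUG (Val): third position 4-fold.
Codon 5 GCG (Ala): third position 4-fold.
Codon 6 CAU (His): third position 2-fold.
Codon 7 AAG (Lys): third position 2-fold.
Codon 8 AUU (Ile): third position 3-fold.
Codon 9 AUC (Ile): third position 3-fold.
Four-fold degenerate third positions: 2.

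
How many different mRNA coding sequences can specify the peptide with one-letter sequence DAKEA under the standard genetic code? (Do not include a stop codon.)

Asp: 2 codons.
Ala: 4 codons.
Lys: 2 codons.
Glu: 2 codons.
Ala: 4 codons.
2 × 4 × 2 × 2 × 4 = 128.

128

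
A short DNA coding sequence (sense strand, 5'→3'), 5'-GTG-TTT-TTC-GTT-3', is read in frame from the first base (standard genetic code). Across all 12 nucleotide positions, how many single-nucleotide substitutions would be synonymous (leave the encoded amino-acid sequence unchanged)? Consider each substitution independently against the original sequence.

8

Codon 1 (GTG, Val): 3 synonymous substitutions.
Codon 2 (TTT, Phe): 1 synonymous substitution.
Codon 3 (TTC, Phe): 1 synonymous substitution.
Codon 4 (GTT, Val): 3 synonymous substitutions.
Total: 3 + 1 + 1 + 3 = 8.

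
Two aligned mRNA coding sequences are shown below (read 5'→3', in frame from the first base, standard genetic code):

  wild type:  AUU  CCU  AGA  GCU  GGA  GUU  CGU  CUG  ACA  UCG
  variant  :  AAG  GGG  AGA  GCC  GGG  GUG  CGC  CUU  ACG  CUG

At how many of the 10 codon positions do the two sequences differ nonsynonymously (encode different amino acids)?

Codon 1: AUU Ile / AAG Lys — nonsynonymous.
Codon 2: CCU Pro / GGG Gly — nonsynonymous.
Codon 3: AGA Arg / AGA Arg — identical.
Codon 4: GCU Ala / GCC Ala — synonymous.
Codon 5: GGA Gly / GGG Gly — synonymous.
Codon 6: GUU Val / GUG Val — synonymous.
Codon 7: CGU Arg / CGC Arg — synonymous.
Codon 8: CUG Leu / CUU Leu — synonymous.
Codon 9: ACA Thr / ACG Thr — synonymous.
Codon 10: UCG Ser / CUG Leu — nonsynonymous.
Nonsynonymous differences: 3.

3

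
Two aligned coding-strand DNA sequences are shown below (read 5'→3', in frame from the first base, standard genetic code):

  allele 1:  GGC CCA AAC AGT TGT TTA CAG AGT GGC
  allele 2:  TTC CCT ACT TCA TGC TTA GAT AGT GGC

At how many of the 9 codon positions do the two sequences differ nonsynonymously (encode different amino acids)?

3

Codon 1: GGC Gly / TTC Phe — nonsynonymous.
Codon 2: CCA Pro / CCT Pro — synonymous.
Codon 3: AAC Asn / ACT Thr — nonsynonymous.
Codon 4: AGT Ser / TCA Ser — synonymous.
Codon 5: TGT Cys / TGC Cys — synonymous.
Codon 6: TTA Leu / TTA Leu — identical.
Codon 7: CAG Gln / GAT Asp — nonsynonymous.
Codon 8: AGT Ser / AGT Ser — identical.
Codon 9: GGC Gly / GGC Gly — identical.
Nonsynonymous differences: 3.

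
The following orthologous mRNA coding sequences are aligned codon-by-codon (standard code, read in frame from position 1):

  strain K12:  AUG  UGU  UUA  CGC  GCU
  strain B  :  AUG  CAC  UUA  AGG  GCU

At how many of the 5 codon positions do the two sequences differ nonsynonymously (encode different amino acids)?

Codon 1: AUG Met / AUG Met — identical.
Codon 2: UGU Cys / CAC His — nonsynonymous.
Codon 3: UUA Leu / UUA Leu — identical.
Codon 4: CGC Arg / AGG Arg — synonymous.
Codon 5: GCU Ala / GCU Ala — identical.
Nonsynonymous differences: 1.

1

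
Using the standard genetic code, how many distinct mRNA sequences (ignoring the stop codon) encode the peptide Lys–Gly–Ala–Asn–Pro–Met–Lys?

Lys: 2 codons.
Gly: 4 codons.
Ala: 4 codons.
Asn: 2 codons.
Pro: 4 codons.
Met: 1 codon.
Lys: 2 codons.
2 × 4 × 4 × 2 × 4 × 1 × 2 = 512.

512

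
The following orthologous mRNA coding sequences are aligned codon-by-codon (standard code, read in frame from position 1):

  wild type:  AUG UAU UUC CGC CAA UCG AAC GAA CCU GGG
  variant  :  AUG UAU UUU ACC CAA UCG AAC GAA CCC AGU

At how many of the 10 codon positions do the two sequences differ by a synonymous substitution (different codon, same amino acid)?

2

Codon 1: AUG Met / AUG Met — identical.
Codon 2: UAU Tyr / UAU Tyr — identical.
Codon 3: UUC Phe / UUU Phe — synonymous.
Codon 4: CGC Arg / ACC Thr — nonsynonymous.
Codon 5: CAA Gln / CAA Gln — identical.
Codon 6: UCG Ser / UCG Ser — identical.
Codon 7: AAC Asn / AAC Asn — identical.
Codon 8: GAA Glu / GAA Glu — identical.
Codon 9: CCU Pro / CCC Pro — synonymous.
Codon 10: GGG Gly / AGU Ser — nonsynonymous.
Synonymous differences: 2.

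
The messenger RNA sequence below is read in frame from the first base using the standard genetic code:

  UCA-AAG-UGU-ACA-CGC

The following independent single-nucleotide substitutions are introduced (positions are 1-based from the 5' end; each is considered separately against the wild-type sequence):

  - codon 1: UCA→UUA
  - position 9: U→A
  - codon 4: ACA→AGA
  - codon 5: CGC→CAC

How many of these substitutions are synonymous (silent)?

0

Codon 1: UCA (Ser) → UUA (Leu) — missense.
Codon 3: UGU (Cys) → UGA (Stop) — nonsense.
Codon 4: ACA (Thr) → AGA (Arg) — missense.
Codon 5: CGC (Arg) → CAC (His) — missense.
Synonymous: 0 of 4.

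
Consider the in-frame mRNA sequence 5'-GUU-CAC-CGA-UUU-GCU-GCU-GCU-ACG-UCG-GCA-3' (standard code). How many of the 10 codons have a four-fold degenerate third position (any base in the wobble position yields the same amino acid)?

Codon 1 GUU (Val): third position 4-fold.
Codon 2 CAC (His): third position 2-fold.
Codon 3 CGA (Arg): third position 4-fold.
Codon 4 UUU (Phe): third position 2-fold.
Codon 5 GCU (Ala): third position 4-fold.
Codon 6 GCU (Ala): third position 4-fold.
Codon 7 GCU (Ala): third position 4-fold.
Codon 8 ACG (Thr): third position 4-fold.
Codon 9 UCG (Ser): third position 4-fold.
Codon 10 GCA (Ala): third position 4-fold.
Four-fold degenerate third positions: 8.

8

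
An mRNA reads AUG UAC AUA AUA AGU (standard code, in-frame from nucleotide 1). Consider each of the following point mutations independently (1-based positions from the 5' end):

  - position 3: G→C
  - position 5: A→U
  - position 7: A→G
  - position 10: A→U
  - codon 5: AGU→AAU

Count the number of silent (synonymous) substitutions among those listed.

Codon 1: AUG (Met) → AUC (Ile) — missense.
Codon 2: UAC (Tyr) → UUC (Phe) — missense.
Codon 3: AUA (Ile) → GUA (Val) — missense.
Codon 4: AUA (Ile) → UUA (Leu) — missense.
Codon 5: AGU (Ser) → AAU (Asn) — missense.
Synonymous: 0 of 5.

0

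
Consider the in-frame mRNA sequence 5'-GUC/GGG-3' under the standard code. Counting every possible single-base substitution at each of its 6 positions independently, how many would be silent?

Codon 1 (GUC, Val): 3 synonymous substitutions.
Codon 2 (GGG, Gly): 3 synonymous substitutions.
Total: 3 + 3 = 6.

6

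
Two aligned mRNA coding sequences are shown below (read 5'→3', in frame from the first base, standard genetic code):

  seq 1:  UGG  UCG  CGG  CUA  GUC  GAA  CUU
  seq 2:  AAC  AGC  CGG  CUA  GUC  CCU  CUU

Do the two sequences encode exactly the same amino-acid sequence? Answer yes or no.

Codon 1: UGG Trp / AAC Asn — nonsynonymous.
Codon 2: UCG Ser / AGC Ser — synonymous.
Codon 3: CGG Arg / CGG Arg — identical.
Codon 4: CUA Leu / CUA Leu — identical.
Codon 5: GUC Val / GUC Val — identical.
Codon 6: GAA Glu / CCU Pro — nonsynonymous.
Codon 7: CUU Leu / CUU Leu — identical.
Nonsynonymous differences: 2 → different protein.

no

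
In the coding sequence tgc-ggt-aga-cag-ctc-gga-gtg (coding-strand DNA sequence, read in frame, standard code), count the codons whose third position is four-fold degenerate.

4

Codon 1 TGC (Cys): third position 2-fold.
Codon 2 GGT (Gly): third position 4-fold.
Codon 3 AGA (Arg): third position 2-fold.
Codon 4 CAG (Gln): third position 2-fold.
Codon 5 CTC (Leu): third position 4-fold.
Codon 6 GGA (Gly): third position 4-fold.
Codon 7 GTG (Val): third position 4-fold.
Four-fold degenerate third positions: 4.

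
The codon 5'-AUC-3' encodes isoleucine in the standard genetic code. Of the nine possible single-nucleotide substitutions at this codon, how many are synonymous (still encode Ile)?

2

Position 1: none → 0 synonymous.
Position 2: none → 0 synonymous.
Position 3: AUU, AUA → 2 synonymous.
Total: 0 + 0 + 2 = 2.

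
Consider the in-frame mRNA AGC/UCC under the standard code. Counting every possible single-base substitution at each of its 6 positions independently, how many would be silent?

4

Codon 1 (AGC, Ser): 1 synonymous substitution.
Codon 2 (UCC, Ser): 3 synonymous substitutions.
Total: 1 + 3 = 4.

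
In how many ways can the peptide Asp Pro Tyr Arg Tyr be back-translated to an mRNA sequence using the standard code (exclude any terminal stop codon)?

192

Asp: 2 codons.
Pro: 4 codons.
Tyr: 2 codons.
Arg: 6 codons.
Tyr: 2 codons.
2 × 4 × 2 × 6 × 2 = 192.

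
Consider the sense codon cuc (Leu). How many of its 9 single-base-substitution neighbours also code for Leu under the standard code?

Position 1: none → 0 synonymous.
Position 2: none → 0 synonymous.
Position 3: CUU, CUA, CUG → 3 synonymous.
Total: 0 + 0 + 3 = 3.

3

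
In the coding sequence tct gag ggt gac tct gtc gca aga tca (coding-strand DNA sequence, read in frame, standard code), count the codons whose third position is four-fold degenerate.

6

Codon 1 TCT (Ser): third position 4-fold.
Codon 2 GAG (Glu): third position 2-fold.
Codon 3 GGT (Gly): third position 4-fold.
Codon 4 GAC (Asp): third position 2-fold.
Codon 5 TCT (Ser): third position 4-fold.
Codon 6 GTC (Val): third position 4-fold.
Codon 7 GCA (Ala): third position 4-fold.
Codon 8 AGA (Arg): third position 2-fold.
Codon 9 TCA (Ser): third position 4-fold.
Four-fold degenerate third positions: 6.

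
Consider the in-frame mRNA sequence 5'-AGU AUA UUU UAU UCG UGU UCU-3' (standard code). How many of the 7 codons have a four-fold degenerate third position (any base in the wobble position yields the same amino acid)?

2

Codon 1 AGU (Ser): third position 2-fold.
Codon 2 AUA (Ile): third position 3-fold.
Codon 3 UUU (Phe): third position 2-fold.
Codon 4 UAU (Tyr): third position 2-fold.
Codon 5 UCG (Ser): third position 4-fold.
Codon 6 UGU (Cys): third position 2-fold.
Codon 7 UCU (Ser): third position 4-fold.
Four-fold degenerate third positions: 2.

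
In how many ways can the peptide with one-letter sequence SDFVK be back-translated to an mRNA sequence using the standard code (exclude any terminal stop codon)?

192

Ser: 6 codons.
Asp: 2 codons.
Phe: 2 codons.
Val: 4 codons.
Lys: 2 codons.
6 × 2 × 2 × 4 × 2 = 192.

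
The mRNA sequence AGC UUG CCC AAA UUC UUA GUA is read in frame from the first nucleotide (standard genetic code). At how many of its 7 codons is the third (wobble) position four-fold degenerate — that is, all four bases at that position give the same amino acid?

2

Codon 1 AGC (Ser): third position 2-fold.
Codon 2 UUG (Leu): third position 2-fold.
Codon 3 CCC (Pro): third position 4-fold.
Codon 4 AAA (Lys): third position 2-fold.
Codon 5 UUC (Phe): third position 2-fold.
Codon 6 UUA (Leu): third position 2-fold.
Codon 7 GUA (Val): third position 4-fold.
Four-fold degenerate third positions: 2.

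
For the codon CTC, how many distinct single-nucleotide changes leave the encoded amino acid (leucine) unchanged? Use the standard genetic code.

3

Position 1: none → 0 synonymous.
Position 2: none → 0 synonymous.
Position 3: CTT, CTA, CTG → 3 synonymous.
Total: 0 + 0 + 3 = 3.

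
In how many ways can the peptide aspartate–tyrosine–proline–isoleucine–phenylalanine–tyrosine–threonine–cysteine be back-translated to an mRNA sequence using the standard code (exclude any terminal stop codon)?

1536

Asp: 2 codons.
Tyr: 2 codons.
Pro: 4 codons.
Ile: 3 codons.
Phe: 2 codons.
Tyr: 2 codons.
Thr: 4 codons.
Cys: 2 codons.
2 × 2 × 4 × 3 × 2 × 2 × 4 × 2 = 1536.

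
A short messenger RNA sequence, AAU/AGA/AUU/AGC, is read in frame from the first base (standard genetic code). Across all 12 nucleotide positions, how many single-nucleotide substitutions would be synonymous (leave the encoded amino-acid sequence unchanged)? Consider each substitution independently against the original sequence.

6

Codon 1 (AAU, Asn): 1 synonymous substitution.
Codon 2 (AGA, Arg): 2 synonymous substitutions.
Codon 3 (AUU, Ile): 2 synonymous substitutions.
Codon 4 (AGC, Ser): 1 synonymous substitution.
Total: 1 + 2 + 2 + 1 = 6.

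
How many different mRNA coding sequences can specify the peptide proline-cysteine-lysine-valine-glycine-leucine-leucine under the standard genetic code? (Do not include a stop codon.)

9216

Pro: 4 codons.
Cys: 2 codons.
Lys: 2 codons.
Val: 4 codons.
Gly: 4 codons.
Leu: 6 codons.
Leu: 6 codons.
4 × 2 × 2 × 4 × 4 × 6 × 6 = 9216.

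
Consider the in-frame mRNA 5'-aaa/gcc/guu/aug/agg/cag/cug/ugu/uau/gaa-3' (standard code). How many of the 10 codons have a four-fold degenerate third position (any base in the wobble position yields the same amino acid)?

Codon 1 AAA (Lys): third position 2-fold.
Codon 2 GCC (Ala): third position 4-fold.
Codon 3 GUU (Val): third position 4-fold.
Codon 4 AUG (Met): third position 1-fold.
Codon 5 AGG (Arg): third position 2-fold.
Codon 6 CAG (Gln): third position 2-fold.
Codon 7 CUG (Leu): third position 4-fold.
Codon 8 UGU (Cys): third position 2-fold.
Codon 9 UAU (Tyr): third position 2-fold.
Codon 10 GAA (Glu): third position 2-fold.
Four-fold degenerate third positions: 3.

3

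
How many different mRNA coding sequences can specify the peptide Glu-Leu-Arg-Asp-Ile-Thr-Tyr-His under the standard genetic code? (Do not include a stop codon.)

6912

Glu: 2 codons.
Leu: 6 codons.
Arg: 6 codons.
Asp: 2 codons.
Ile: 3 codons.
Thr: 4 codons.
Tyr: 2 codons.
His: 2 codons.
2 × 6 × 6 × 2 × 3 × 4 × 2 × 2 = 6912.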